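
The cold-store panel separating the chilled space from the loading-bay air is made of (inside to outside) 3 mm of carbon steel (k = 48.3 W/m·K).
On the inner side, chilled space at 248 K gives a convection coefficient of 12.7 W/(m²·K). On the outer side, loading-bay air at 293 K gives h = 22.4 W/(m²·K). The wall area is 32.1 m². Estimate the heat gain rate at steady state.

Series thermal resistances:
R_inner film = 1/(h_i·A) = 1/(12.7×32.1) = 0.002453 K/W
R_carbon steel = L/(kA) = 0.003/(48.3×32.1) = 1.935×10^-6 K/W
R_outer film = 1/(h_o·A) = 1/(22.4×32.1) = 0.001391 K/W
R_total = 0.003846 K/W
Q = ΔT / R_total = 45 / 0.003846

Q ≈ 11700 W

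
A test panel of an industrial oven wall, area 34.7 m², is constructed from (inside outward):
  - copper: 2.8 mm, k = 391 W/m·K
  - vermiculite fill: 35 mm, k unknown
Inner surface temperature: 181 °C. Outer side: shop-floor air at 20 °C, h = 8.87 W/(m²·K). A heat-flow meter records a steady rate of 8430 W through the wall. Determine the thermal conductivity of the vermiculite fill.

k ≈ 0.0636 W/(m·K)

Model the wall as resistances in series:
R_copper = L/(kA) = 0.0028/(391×34.7) = 2.064×10^-7 K/W
R_outer film = 1/(h_o·A) = 1/(8.87×34.7) = 0.003249 K/W
Sum of known resistances R_other = 0.003249 K/W
Total R = ΔT/Q = 161/8430 = 0.0191 K/W
R_vermiculite fill = R_total − R_other = 0.01585 K/W
k = L/(R·A) = 0.035/(0.01585×34.7)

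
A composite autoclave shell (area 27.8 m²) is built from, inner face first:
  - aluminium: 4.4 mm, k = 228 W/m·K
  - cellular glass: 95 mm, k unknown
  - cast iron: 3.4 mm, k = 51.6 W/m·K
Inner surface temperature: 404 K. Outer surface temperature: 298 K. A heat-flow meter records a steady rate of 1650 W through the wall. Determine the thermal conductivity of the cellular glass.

k ≈ 0.0532 W/(m·K)

Thermal resistances in series:
R_aluminium = L/(kA) = 0.0044/(228×27.8) = 6.942×10^-7 K/W
R_cast iron = L/(kA) = 0.0034/(51.6×27.8) = 2.37×10^-6 K/W
Sum of known resistances R_other = 3.064×10^-6 K/W
Total R = ΔT/Q = 106/1650 = 0.06424 K/W
R_cellular glass = R_total − R_other = 0.06424 K/W
k = L/(R·A) = 0.095/(0.06424×27.8)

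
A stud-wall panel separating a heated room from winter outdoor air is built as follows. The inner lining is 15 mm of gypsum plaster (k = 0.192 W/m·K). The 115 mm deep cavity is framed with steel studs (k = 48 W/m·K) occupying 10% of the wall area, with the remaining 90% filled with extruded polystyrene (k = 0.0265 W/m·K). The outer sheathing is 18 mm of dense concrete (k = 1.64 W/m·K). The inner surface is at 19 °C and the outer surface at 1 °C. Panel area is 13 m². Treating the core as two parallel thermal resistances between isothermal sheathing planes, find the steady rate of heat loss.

Q ≈ 2070 W

Sheathing layers in series; stud and cavity paths in parallel between them.
R_inner = 0.015/(0.192×13) = 0.00601 K/W
R_stud  = 0.115/(48×0.1×13) = 0.001843 K/W
R_cav   = 0.115/(0.0265×0.9×13) = 0.3709 K/W
1/R_core = 1/R_stud + 1/R_cav → R_core = 0.001834 K/W
R_outer = 0.018/(1.64×13) = 8.443×10^-4 K/W
R_total = 0.008688 K/W
Q = ΔT/R_total = 18/0.008688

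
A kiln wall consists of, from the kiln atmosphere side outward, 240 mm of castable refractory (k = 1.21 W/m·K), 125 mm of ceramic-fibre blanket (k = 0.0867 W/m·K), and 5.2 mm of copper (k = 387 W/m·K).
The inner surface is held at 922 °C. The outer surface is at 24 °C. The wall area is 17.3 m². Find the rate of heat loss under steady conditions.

Q ≈ 9470 W

Treating each layer as a thermal resistance in series:
R_castable refractory = L/(kA) = 0.24/(1.21×17.3) = 0.01147 K/W
R_ceramic-fibre blanket = L/(kA) = 0.125/(0.0867×17.3) = 0.08334 K/W
R_copper = L/(kA) = 0.0052/(387×17.3) = 7.767×10^-7 K/W
R_total = 0.0948 K/W
Q = ΔT / R_total = 898 / 0.0948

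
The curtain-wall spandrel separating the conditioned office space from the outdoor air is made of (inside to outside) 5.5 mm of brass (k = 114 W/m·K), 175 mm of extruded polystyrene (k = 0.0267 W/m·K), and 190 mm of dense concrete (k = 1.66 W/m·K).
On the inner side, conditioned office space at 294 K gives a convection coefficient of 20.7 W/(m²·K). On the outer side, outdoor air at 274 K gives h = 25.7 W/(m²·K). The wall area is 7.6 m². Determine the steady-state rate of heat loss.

Treating each layer as a thermal resistance in series:
R_inner film = 1/(h_i·A) = 1/(20.7×7.6) = 0.006356 K/W
R_brass = L/(kA) = 0.0055/(114×7.6) = 6.348×10^-6 K/W
R_extruded polystyrene = L/(kA) = 0.175/(0.0267×7.6) = 0.8624 K/W
R_dense concrete = L/(kA) = 0.19/(1.66×7.6) = 0.01506 K/W
R_outer film = 1/(h_o·A) = 1/(25.7×7.6) = 0.00512 K/W
R_total = 0.889 K/W
Q = ΔT / R_total = 20 / 0.889

Q ≈ 22.5 W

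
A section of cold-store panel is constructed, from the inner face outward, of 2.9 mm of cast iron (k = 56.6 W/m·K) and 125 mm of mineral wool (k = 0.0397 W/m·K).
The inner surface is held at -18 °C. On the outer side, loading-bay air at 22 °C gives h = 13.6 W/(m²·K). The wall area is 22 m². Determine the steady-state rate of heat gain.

Treating each layer as a thermal resistance in series:
R_cast iron = L/(kA) = 0.0029/(56.6×22) = 2.329×10^-6 K/W
R_mineral wool = L/(kA) = 0.125/(0.0397×22) = 0.1431 K/W
R_outer film = 1/(h_o·A) = 1/(13.6×22) = 0.003342 K/W
R_total = 0.1465 K/W
Q = ΔT / R_total = 40 / 0.1465

Q ≈ 273 W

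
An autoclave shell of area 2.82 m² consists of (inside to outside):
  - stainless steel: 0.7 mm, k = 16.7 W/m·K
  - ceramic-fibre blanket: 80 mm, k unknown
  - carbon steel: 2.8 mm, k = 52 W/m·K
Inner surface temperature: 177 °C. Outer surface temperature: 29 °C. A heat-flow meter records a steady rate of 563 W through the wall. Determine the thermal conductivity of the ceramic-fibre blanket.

k ≈ 0.108 W/(m·K)

Using the resistance-network approach (series):
R_stainless steel = L/(kA) = 0.0007/(16.7×2.82) = 1.486×10^-5 K/W
R_carbon steel = L/(kA) = 0.0028/(52×2.82) = 1.909×10^-5 K/W
Sum of known resistances R_other = 3.396×10^-5 K/W
Total R = ΔT/Q = 148/563 = 0.2629 K/W
R_ceramic-fibre blanket = R_total − R_other = 0.2628 K/W
k = L/(R·A) = 0.08/(0.2628×2.82)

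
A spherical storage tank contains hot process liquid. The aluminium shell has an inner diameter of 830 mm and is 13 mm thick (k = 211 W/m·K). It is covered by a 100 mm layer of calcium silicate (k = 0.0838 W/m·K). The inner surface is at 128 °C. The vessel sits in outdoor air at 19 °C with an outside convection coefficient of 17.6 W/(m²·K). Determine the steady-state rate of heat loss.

For a spherical shell R = (1/r₁ − 1/r₂)/(4πk); film R = 1/(h·4πr²). In series:
R_aluminium shell = (1/0.415 − 1/0.428)/(4π×211) = 2.76×10^-5 K/W
R_calcium silicate = (1/0.428 − 1/0.528)/(4π×0.0838) = 0.4202 K/W
R_outer film = 1/(h·4πr_o²) = 1/(17.6×4π×0.528²) = 0.01622 K/W
R_total = 0.4365 K/W
Q = ΔT/R_total = 109/0.4365

Q ≈ 250 W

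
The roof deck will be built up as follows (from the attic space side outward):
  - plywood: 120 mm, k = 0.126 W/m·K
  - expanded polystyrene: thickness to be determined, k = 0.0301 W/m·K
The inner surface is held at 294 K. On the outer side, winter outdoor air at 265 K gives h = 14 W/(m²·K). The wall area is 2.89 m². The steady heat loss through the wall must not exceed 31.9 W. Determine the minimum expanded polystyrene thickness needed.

L ≈ 48.3 mm

Series thermal resistances:
R_plywood = L/(kA) = 0.12/(0.126×2.89) = 0.3295 K/W
R_outer film = 1/(h_o·A) = 1/(14×2.89) = 0.02472 K/W
Sum of the known resistances R_other = 0.3543 K/W
Required total resistance R_tot = ΔT/Q_allow = 29/31.9 = 0.9091 K/W
R_expanded polystyrene = R_tot − R_other = 0.5548 K/W
L = R·k·A = 0.5548×0.0301×2.89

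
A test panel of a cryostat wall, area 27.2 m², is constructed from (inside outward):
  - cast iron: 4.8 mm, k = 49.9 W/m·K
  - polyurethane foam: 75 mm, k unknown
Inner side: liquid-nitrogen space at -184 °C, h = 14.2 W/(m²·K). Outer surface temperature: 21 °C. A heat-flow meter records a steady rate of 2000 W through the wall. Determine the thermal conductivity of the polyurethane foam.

Using the resistance-network approach (series):
R_inner film = 1/(h_i·A) = 1/(14.2×27.2) = 0.002589 K/W
R_cast iron = L/(kA) = 0.0048/(49.9×27.2) = 3.536×10^-6 K/W
Sum of known resistances R_other = 0.002593 K/W
Total R = ΔT/Q = 205/2000 = 0.1025 K/W
R_polyurethane foam = R_total − R_other = 0.09991 K/W
k = L/(R·A) = 0.075/(0.09991×27.2)

k ≈ 0.0276 W/(m·K)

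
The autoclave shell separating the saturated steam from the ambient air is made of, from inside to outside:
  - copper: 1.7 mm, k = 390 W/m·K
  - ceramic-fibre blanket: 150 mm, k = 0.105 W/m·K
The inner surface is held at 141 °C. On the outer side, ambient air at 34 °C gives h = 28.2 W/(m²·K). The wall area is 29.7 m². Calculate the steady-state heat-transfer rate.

Series thermal resistances:
R_copper = L/(kA) = 0.0017/(390×29.7) = 1.468×10^-7 K/W
R_ceramic-fibre blanket = L/(kA) = 0.15/(0.105×29.7) = 0.0481 K/W
R_outer film = 1/(h_o·A) = 1/(28.2×29.7) = 0.001194 K/W
R_total = 0.04929 K/W
Q = ΔT / R_total = 107 / 0.04929

Q ≈ 2170 W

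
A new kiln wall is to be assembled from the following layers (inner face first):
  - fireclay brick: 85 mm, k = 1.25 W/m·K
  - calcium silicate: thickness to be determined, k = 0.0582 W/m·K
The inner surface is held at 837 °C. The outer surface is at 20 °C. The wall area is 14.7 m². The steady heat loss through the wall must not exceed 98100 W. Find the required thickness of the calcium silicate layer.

L ≈ 3.17 mm

Using the resistance-network approach (series):
R_fireclay brick = L/(kA) = 0.085/(1.25×14.7) = 0.004626 K/W
Sum of the known resistances R_other = 0.004626 K/W
Required total resistance R_tot = ΔT/Q_allow = 817/98100 = 0.008328 K/W
R_calcium silicate = R_tot − R_other = 0.003702 K/W
L = R·k·A = 0.003702×0.0582×14.7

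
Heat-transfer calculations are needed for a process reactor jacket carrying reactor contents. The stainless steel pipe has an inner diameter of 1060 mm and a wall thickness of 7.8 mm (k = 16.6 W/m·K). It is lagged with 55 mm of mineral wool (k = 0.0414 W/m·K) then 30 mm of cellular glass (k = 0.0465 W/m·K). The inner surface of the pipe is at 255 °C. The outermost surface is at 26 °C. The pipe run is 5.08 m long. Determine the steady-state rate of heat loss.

Treating each annulus and film as a series resistance:
R_stainless steel pipe wall = ln(537.8/530)/(2π×16.6×5.08) = 2.757×10^-5 K/W
R_mineral wool = ln(592.8/537.8)/(2π×0.0414×5.08) = 0.07369 K/W
R_cellular glass = ln(622.8/592.8)/(2π×0.0465×5.08) = 0.03326 K/W
R_total = 0.107 K/W
Q = ΔT/R_total = 229/0.107

Q ≈ 2140 W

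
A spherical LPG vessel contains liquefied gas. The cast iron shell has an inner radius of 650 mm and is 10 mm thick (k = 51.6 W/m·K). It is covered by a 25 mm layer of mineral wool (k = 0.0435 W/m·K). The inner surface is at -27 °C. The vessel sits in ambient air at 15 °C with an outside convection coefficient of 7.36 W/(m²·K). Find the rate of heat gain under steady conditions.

Radial (spherical) resistances in series:
R_cast iron shell = (1/0.65 − 1/0.66)/(4π×51.6) = 3.595×10^-5 K/W
R_mineral wool = (1/0.66 − 1/0.685)/(4π×0.0435) = 0.1012 K/W
R_outer film = 1/(h·4πr_o²) = 1/(7.36×4π×0.685²) = 0.02304 K/W
R_total = 0.1242 K/W
Q = ΔT/R_total = 42/0.1242

Q ≈ 338 W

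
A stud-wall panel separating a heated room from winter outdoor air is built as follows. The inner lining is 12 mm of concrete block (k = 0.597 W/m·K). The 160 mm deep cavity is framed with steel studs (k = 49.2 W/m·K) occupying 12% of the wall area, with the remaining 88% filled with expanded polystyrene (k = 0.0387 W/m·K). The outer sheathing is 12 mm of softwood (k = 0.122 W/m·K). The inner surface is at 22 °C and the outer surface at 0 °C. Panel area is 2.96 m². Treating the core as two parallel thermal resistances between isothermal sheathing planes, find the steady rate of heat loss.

Sheathing layers in series; stud and cavity paths in parallel between them.
R_inner = 0.012/(0.597×2.96) = 0.006791 K/W
R_stud  = 0.16/(49.2×0.12×2.96) = 0.009155 K/W
R_cav   = 0.16/(0.0387×0.88×2.96) = 1.587 K/W
1/R_core = 1/R_stud + 1/R_cav → R_core = 0.009103 K/W
R_outer = 0.012/(0.122×2.96) = 0.03323 K/W
R_total = 0.04912 K/W
Q = ΔT/R_total = 22/0.04912

Q ≈ 448 W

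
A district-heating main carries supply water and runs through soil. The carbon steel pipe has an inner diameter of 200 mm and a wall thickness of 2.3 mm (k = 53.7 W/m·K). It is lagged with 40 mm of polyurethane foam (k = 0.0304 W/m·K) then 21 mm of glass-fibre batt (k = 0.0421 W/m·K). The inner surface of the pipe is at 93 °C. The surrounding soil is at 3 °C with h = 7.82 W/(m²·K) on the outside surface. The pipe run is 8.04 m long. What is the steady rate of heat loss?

Radial resistances (cylindrical: R_cond = ln(r_o/r_i)/(2πkL), R_conv = 1/(h·2πrL)):
R_carbon steel pipe wall = ln(102.3/100)/(2π×53.7×8.04) = 8.382×10^-6 K/W
R_polyurethane foam = ln(142.3/102.3)/(2π×0.0304×8.04) = 0.2149 K/W
R_glass-fibre batt = ln(163.3/142.3)/(2π×0.0421×8.04) = 0.06472 K/W
R_outer film = 1/(h_o·2πr_oL) = 1/(7.82×2π×0.1633×8.04) = 0.0155 K/W
R_total = 0.2951 K/W
Q = ΔT/R_total = 90/0.2951

Q ≈ 305 W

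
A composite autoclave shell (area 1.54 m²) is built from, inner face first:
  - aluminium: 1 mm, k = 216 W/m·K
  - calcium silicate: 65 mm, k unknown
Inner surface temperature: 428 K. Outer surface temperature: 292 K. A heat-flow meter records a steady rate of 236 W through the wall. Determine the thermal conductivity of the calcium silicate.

Series thermal resistances:
R_aluminium = L/(kA) = 0.001/(216×1.54) = 3.006×10^-6 K/W
Sum of known resistances R_other = 3.006×10^-6 K/W
Total R = ΔT/Q = 136/236 = 0.5763 K/W
R_calcium silicate = R_total − R_other = 0.5763 K/W
k = L/(R·A) = 0.065/(0.5763×1.54)

k ≈ 0.0732 W/(m·K)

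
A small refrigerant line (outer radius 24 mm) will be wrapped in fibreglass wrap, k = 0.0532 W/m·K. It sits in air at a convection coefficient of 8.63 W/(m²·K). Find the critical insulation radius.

r_cr ≈ 6.16 mm

For a cylinder r_cr = k/h = 0.0532/8.63
r_cr = 6.16 mm; since the bare radius (24 mm) is above r_cr, any added insulation will reduce heat loss.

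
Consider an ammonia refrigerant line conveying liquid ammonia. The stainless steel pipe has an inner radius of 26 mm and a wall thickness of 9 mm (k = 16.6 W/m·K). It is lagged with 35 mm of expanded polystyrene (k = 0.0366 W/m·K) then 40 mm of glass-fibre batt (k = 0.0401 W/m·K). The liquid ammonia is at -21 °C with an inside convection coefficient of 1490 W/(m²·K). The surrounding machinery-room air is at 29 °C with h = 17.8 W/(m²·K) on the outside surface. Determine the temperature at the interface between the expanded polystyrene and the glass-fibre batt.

Per-layer cylindrical resistances, series-summed:
R_inner film = 1/(h_i·2πr₁L) = 1/(1490×2π×0.026×1) = 0.004108 K/W
R_stainless steel pipe wall = ln(35/26)/(2π×16.6×1) = 0.00285 K/W
R_expanded polystyrene = ln(70/35)/(2π×0.0366×1) = 3.014 K/W
R_glass-fibre batt = ln(110/70)/(2π×0.0401×1) = 1.794 K/W
R_outer film = 1/(h_o·2πr_oL) = 1/(17.8×2π×0.11×1) = 0.08128 K/W
R_total = 4.896 K/W
Q = ΔT/R_total = 50/4.896
Q = 10.2 W/m
T_interface = T_inner + Q·ΣR(inner→interface) = -21 + 10.2×3.021

T ≈ 9.85 °C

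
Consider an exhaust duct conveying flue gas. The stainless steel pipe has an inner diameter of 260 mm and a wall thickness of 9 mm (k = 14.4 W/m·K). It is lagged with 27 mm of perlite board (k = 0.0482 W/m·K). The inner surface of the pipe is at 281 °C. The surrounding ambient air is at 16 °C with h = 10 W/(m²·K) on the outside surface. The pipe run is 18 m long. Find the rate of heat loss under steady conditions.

Per-layer cylindrical resistances, series-summed:
R_stainless steel pipe wall = ln(139/130)/(2π×14.4×18) = 4.11×10^-5 K/W
R_perlite board = ln(166/139)/(2π×0.0482×18) = 0.03256 K/W
R_outer film = 1/(h_o·2πr_oL) = 1/(10×2π×0.166×18) = 0.005326 K/W
R_total = 0.03793 K/W
Q = ΔT/R_total = 265/0.03793

Q ≈ 6990 W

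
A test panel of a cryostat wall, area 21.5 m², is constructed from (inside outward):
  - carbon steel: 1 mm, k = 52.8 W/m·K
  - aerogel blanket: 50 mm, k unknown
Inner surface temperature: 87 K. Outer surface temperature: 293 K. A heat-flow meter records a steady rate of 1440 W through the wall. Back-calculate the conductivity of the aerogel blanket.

k ≈ 0.0163 W/(m·K)

Using the resistance-network approach (series):
R_carbon steel = L/(kA) = 0.001/(52.8×21.5) = 8.809×10^-7 K/W
Sum of known resistances R_other = 8.809×10^-7 K/W
Total R = ΔT/Q = 206/1440 = 0.1431 K/W
R_aerogel blanket = R_total − R_other = 0.1431 K/W
k = L/(R·A) = 0.05/(0.1431×21.5)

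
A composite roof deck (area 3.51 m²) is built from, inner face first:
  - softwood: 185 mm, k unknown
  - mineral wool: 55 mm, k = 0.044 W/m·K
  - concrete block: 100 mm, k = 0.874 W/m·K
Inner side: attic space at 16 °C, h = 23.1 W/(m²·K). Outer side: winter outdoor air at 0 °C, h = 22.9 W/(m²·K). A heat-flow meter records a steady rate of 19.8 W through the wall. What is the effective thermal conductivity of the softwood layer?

Thermal resistances in series:
R_inner film = 1/(h_i·A) = 1/(23.1×3.51) = 0.01233 K/W
R_mineral wool = L/(kA) = 0.055/(0.044×3.51) = 0.3561 K/W
R_concrete block = L/(kA) = 0.1/(0.874×3.51) = 0.0326 K/W
R_outer film = 1/(h_o·A) = 1/(22.9×3.51) = 0.01244 K/W
Sum of known resistances R_other = 0.4135 K/W
Total R = ΔT/Q = 16/19.8 = 0.8081 K/W
R_softwood = R_total − R_other = 0.3946 K/W
k = L/(R·A) = 0.185/(0.3946×3.51)

k ≈ 0.134 W/(m·K)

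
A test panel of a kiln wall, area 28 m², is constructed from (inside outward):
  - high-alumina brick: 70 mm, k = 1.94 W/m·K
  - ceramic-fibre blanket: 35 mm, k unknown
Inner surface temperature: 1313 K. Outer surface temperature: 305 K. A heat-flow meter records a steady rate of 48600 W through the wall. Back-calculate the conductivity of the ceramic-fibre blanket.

k ≈ 0.0643 W/(m·K)

Model the wall as resistances in series:
R_high-alumina brick = L/(kA) = 0.07/(1.94×28) = 0.001289 K/W
Sum of known resistances R_other = 0.001289 K/W
Total R = ΔT/Q = 1008/48600 = 0.02074 K/W
R_ceramic-fibre blanket = R_total − R_other = 0.01945 K/W
k = L/(R·A) = 0.035/(0.01945×28)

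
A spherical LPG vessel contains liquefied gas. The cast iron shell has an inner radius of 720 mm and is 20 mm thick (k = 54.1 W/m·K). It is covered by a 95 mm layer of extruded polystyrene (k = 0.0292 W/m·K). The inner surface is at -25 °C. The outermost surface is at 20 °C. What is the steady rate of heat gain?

Radial (spherical) resistances in series:
R_cast iron shell = (1/0.72 − 1/0.74)/(4π×54.1) = 5.522×10^-5 K/W
R_extruded polystyrene = (1/0.74 − 1/0.835)/(4π×0.0292) = 0.419 K/W
R_total = 0.4191 K/W
Q = ΔT/R_total = 45/0.4191

Q ≈ 107 W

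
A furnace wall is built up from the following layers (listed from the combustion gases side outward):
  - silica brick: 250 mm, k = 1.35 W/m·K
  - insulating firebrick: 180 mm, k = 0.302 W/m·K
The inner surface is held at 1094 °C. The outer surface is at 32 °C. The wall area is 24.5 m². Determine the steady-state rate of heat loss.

Q ≈ 33300 W

Treating each layer as a thermal resistance in series:
R_silica brick = L/(kA) = 0.25/(1.35×24.5) = 0.007559 K/W
R_insulating firebrick = L/(kA) = 0.18/(0.302×24.5) = 0.02433 K/W
R_total = 0.03189 K/W
Q = ΔT / R_total = 1062 / 0.03189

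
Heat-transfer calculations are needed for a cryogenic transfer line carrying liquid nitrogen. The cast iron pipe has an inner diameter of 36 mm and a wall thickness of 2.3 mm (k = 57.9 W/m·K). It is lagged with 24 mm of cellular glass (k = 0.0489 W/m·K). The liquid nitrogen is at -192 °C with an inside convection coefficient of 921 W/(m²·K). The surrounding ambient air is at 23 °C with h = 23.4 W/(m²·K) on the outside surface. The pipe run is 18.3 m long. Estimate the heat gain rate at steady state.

For a radial system each layer contributes R = ln(r_out/r_in)/(2πkL); films add R = 1/(hA).
R_inner film = 1/(h_i·2πr₁L) = 1/(921×2π×0.018×18.3) = 5.246×10^-4 K/W
R_cast iron pipe wall = ln(20.3/18)/(2π×57.9×18.3) = 1.806×10^-5 K/W
R_cellular glass = ln(44.3/20.3)/(2π×0.0489×18.3) = 0.1388 K/W
R_outer film = 1/(h_o·2πr_oL) = 1/(23.4×2π×0.0443×18.3) = 0.00839 K/W
R_total = 0.1477 K/W
Q = ΔT/R_total = 215/0.1477

Q ≈ 1460 W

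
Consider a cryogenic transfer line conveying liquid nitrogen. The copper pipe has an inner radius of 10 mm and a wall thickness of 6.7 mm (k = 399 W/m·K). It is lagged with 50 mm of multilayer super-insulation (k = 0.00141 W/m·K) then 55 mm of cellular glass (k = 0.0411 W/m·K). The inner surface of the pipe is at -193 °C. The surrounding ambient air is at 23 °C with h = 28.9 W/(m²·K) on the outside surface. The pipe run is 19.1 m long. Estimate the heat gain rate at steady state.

Q ≈ 26 W

Cylindrical conduction, so R = ln(r₂/r₁)/(2πkL) per layer, in series:
R_copper pipe wall = ln(16.7/10)/(2π×399×19.1) = 1.071×10^-5 K/W
R_multilayer super-insulation = ln(66.7/16.7)/(2π×0.00141×19.1) = 8.184 K/W
R_cellular glass = ln(121.7/66.7)/(2π×0.0411×19.1) = 0.1219 K/W
R_outer film = 1/(h_o·2πr_oL) = 1/(28.9×2π×0.1217×19.1) = 0.002369 K/W
R_total = 8.308 K/W
Q = ΔT/R_total = 216/8.308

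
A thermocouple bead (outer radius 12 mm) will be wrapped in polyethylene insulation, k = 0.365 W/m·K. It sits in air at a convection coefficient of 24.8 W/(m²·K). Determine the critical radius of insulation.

For a sphere r_cr = 2k/h = 2×0.365/24.8
r_cr = 29.4 mm; since the bare radius (12 mm) is below r_cr, adding a thin layer of insulation will *increase* heat loss.

r_cr ≈ 29.4 mm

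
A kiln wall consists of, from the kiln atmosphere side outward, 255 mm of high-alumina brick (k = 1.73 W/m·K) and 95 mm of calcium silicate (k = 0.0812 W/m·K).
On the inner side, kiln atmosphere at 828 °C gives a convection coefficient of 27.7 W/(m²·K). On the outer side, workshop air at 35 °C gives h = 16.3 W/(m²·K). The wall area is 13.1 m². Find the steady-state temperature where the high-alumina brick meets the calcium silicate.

Series thermal resistances:
R_inner film = 1/(h_i·A) = 1/(27.7×13.1) = 0.002756 K/W
R_high-alumina brick = L/(kA) = 0.255/(1.73×13.1) = 0.01125 K/W
R_calcium silicate = L/(kA) = 0.095/(0.0812×13.1) = 0.08931 K/W
R_outer film = 1/(h_o·A) = 1/(16.3×13.1) = 0.004683 K/W
R_total = 0.108 K/W;  Q = ΔT/R_total = 793/0.108 = 7343 W
T_interface = T_inner − Q·ΣR(inner→interface) = 828 − 7340×0.01401

T ≈ 725 °C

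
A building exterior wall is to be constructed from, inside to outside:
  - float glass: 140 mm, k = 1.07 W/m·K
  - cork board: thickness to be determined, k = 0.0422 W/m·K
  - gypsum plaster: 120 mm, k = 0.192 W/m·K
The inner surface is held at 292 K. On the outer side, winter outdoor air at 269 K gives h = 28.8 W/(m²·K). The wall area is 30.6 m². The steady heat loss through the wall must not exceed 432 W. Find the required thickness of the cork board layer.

L ≈ 35.4 mm

Treating each layer as a thermal resistance in series:
R_float glass = L/(kA) = 0.14/(1.07×30.6) = 0.004276 K/W
R_gypsum plaster = L/(kA) = 0.12/(0.192×30.6) = 0.02042 K/W
R_outer film = 1/(h_o·A) = 1/(28.8×30.6) = 0.001135 K/W
Sum of the known resistances R_other = 0.02584 K/W
Required total resistance R_tot = ΔT/Q_allow = 23/432 = 0.05324 K/W
R_cork board = R_tot − R_other = 0.02741 K/W
L = R·k·A = 0.02741×0.0422×30.6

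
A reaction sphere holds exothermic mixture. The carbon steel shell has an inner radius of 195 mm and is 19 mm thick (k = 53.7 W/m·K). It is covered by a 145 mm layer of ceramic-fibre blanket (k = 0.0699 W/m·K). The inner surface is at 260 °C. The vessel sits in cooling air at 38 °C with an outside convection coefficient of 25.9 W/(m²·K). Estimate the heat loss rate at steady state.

Spherical conduction: R = (1/r_in − 1/r_out)/(4πk) per layer; series-sum.
R_carbon steel shell = (1/0.195 − 1/0.214)/(4π×53.7) = 6.747×10^-4 K/W
R_ceramic-fibre blanket = (1/0.214 − 1/0.359)/(4π×0.0699) = 2.149 K/W
R_outer film = 1/(h·4πr_o²) = 1/(25.9×4π×0.359²) = 0.02384 K/W
R_total = 2.173 K/W
Q = ΔT/R_total = 222/2.173

Q ≈ 102 W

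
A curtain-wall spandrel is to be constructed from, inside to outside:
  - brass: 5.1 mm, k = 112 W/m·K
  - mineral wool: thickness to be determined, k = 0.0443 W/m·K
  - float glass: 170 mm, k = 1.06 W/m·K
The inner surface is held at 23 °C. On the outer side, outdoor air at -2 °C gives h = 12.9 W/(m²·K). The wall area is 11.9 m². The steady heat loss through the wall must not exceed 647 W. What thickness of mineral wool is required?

L ≈ 9.83 mm

Treating each layer as a thermal resistance in series:
R_brass = L/(kA) = 0.0051/(112×11.9) = 3.827×10^-6 K/W
R_float glass = L/(kA) = 0.17/(1.06×11.9) = 0.01348 K/W
R_outer film = 1/(h_o·A) = 1/(12.9×11.9) = 0.006514 K/W
Sum of the known resistances R_other = 0.02 K/W
Required total resistance R_tot = ΔT/Q_allow = 25/647 = 0.03864 K/W
R_mineral wool = R_tot − R_other = 0.01864 K/W
L = R·k·A = 0.01864×0.0443×11.9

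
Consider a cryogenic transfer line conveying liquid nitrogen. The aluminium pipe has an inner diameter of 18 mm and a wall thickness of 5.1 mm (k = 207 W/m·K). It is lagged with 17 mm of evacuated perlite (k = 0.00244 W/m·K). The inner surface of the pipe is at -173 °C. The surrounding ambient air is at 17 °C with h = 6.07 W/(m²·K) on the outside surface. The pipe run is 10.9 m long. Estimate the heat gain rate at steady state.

Q ≈ 39.5 W

Treating each annulus and film as a series resistance:
R_aluminium pipe wall = ln(14.1/9)/(2π×207×10.9) = 3.167×10^-5 K/W
R_evacuated perlite = ln(31.1/14.1)/(2π×0.00244×10.9) = 4.734 K/W
R_outer film = 1/(h_o·2πr_oL) = 1/(6.07×2π×0.0311×10.9) = 0.07735 K/W
R_total = 4.811 K/W
Q = ΔT/R_total = 190/4.811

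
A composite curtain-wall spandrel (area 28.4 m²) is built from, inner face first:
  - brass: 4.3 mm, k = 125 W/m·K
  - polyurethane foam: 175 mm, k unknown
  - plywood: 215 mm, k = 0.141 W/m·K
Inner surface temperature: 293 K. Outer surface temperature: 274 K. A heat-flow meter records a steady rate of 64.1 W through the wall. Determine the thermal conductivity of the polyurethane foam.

k ≈ 0.0254 W/(m·K)

Treating each layer as a thermal resistance in series:
R_brass = L/(kA) = 0.0043/(125×28.4) = 1.211×10^-6 K/W
R_plywood = L/(kA) = 0.215/(0.141×28.4) = 0.05369 K/W
Sum of known resistances R_other = 0.05369 K/W
Total R = ΔT/Q = 19/64.1 = 0.2964 K/W
R_polyurethane foam = R_total − R_other = 0.2427 K/W
k = L/(R·A) = 0.175/(0.2427×28.4)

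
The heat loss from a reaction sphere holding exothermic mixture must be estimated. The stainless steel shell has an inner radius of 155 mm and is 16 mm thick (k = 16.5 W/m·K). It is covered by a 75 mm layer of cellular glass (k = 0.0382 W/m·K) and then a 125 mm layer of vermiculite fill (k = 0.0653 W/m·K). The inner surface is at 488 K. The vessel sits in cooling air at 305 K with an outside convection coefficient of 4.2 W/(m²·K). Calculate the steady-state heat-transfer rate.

Each spherical layer contributes R = (1/r_i − 1/r_o)/(4πk):
R_stainless steel shell = (1/0.155 − 1/0.171)/(4π×16.5) = 0.002911 K/W
R_cellular glass = (1/0.171 − 1/0.246)/(4π×0.0382) = 3.714 K/W
R_vermiculite fill = (1/0.246 − 1/0.371)/(4π×0.0653) = 1.669 K/W
R_outer film = 1/(h·4πr_o²) = 1/(4.2×4π×0.371²) = 0.1377 K/W
R_total = 5.524 K/W
Q = ΔT/R_total = 183/5.524

Q ≈ 33.1 W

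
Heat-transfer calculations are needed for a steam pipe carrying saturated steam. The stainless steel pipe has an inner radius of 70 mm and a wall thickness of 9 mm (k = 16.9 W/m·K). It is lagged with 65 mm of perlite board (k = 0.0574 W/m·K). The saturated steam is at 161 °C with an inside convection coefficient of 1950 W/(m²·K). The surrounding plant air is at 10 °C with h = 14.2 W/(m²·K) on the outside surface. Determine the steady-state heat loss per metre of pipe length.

For a radial system each layer contributes R = ln(r_out/r_in)/(2πkL); films add R = 1/(hA).
R_inner film = 1/(h_i·2πr₁L) = 1/(1950×2π×0.07×1) = 0.001166 K/W
R_stainless steel pipe wall = ln(79/70)/(2π×16.9×1) = 0.001139 K/W
R_perlite board = ln(144/79)/(2π×0.0574×1) = 1.665 K/W
R_outer film = 1/(h_o·2πr_oL) = 1/(14.2×2π×0.144×1) = 0.07783 K/W
R_total = 1.745 K/W
Q = ΔT/R_total = 151/1.745

q′ ≈ 86.5 W/m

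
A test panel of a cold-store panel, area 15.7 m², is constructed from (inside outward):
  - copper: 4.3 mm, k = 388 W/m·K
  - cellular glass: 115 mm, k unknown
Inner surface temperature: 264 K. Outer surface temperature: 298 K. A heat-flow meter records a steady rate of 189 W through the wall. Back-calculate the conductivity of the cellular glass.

Using the resistance-network approach (series):
R_copper = L/(kA) = 0.0043/(388×15.7) = 7.059×10^-7 K/W
Sum of known resistances R_other = 7.059×10^-7 K/W
Total R = ΔT/Q = 34/189 = 0.1799 K/W
R_cellular glass = R_total − R_other = 0.1799 K/W
k = L/(R·A) = 0.115/(0.1799×15.7)

k ≈ 0.0407 W/(m·K)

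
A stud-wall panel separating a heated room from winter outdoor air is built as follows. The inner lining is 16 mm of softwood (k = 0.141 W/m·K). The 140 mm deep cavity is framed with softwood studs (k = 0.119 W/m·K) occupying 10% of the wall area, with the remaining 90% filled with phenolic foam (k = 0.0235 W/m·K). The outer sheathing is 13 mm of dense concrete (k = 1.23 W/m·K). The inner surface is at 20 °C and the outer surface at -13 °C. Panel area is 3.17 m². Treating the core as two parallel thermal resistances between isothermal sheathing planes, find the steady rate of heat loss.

Q ≈ 24 W

Sheathing layers in series; stud and cavity paths in parallel between them.
R_inner = 0.016/(0.141×3.17) = 0.0358 K/W
R_stud  = 0.14/(0.119×0.1×3.17) = 3.711 K/W
R_cav   = 0.14/(0.0235×0.9×3.17) = 2.088 K/W
1/R_core = 1/R_stud + 1/R_cav → R_core = 1.336 K/W
R_outer = 0.013/(1.23×3.17) = 0.003334 K/W
R_total = 1.375 K/W
Q = ΔT/R_total = 33/1.375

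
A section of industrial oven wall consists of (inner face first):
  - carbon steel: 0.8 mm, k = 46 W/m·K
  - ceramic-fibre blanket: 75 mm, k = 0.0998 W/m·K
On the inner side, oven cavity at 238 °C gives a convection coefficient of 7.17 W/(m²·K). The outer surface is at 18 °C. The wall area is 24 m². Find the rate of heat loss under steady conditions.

Model the wall as resistances in series:
R_inner film = 1/(h_i·A) = 1/(7.17×24) = 0.005811 K/W
R_carbon steel = L/(kA) = 0.0008/(46×24) = 7.246×10^-7 K/W
R_ceramic-fibre blanket = L/(kA) = 0.075/(0.0998×24) = 0.03131 K/W
R_total = 0.03712 K/W
Q = ΔT / R_total = 220 / 0.03712

Q ≈ 5930 W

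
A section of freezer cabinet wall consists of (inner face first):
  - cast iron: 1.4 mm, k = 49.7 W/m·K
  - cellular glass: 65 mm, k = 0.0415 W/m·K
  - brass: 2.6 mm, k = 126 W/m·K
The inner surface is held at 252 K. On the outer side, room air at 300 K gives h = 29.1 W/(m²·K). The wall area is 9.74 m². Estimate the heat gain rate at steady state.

Q ≈ 292 W

Series thermal resistances:
R_cast iron = L/(kA) = 0.0014/(49.7×9.74) = 2.892×10^-6 K/W
R_cellular glass = L/(kA) = 0.065/(0.0415×9.74) = 0.1608 K/W
R_brass = L/(kA) = 0.0026/(126×9.74) = 2.119×10^-6 K/W
R_outer film = 1/(h_o·A) = 1/(29.1×9.74) = 0.003528 K/W
R_total = 0.1643 K/W
Q = ΔT / R_total = 48 / 0.1643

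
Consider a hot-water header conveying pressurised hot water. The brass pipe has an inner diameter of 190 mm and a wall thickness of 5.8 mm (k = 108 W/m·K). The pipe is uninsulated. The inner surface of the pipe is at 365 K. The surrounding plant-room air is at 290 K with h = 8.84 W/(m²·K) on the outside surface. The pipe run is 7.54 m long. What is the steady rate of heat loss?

Treating each annulus and film as a series resistance:
R_brass pipe wall = ln(100.8/95)/(2π×108×7.54) = 1.158×10^-5 K/W
R_outer film = 1/(h_o·2πr_oL) = 1/(8.84×2π×0.1008×7.54) = 0.02369 K/W
R_total = 0.0237 K/W
Q = ΔT/R_total = 75/0.0237

Q ≈ 3160 W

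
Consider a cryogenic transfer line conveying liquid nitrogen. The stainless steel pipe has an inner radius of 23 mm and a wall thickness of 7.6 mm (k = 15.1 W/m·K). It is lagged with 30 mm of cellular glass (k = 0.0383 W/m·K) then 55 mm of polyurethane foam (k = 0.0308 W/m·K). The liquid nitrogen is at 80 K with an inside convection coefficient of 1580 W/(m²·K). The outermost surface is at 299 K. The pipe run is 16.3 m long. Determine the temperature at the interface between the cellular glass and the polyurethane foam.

T ≈ 181 K

Per-layer cylindrical resistances, series-summed:
R_inner film = 1/(h_i·2πr₁L) = 1/(1580×2π×0.023×16.3) = 2.687×10^-4 K/W
R_stainless steel pipe wall = ln(30.6/23)/(2π×15.1×16.3) = 1.846×10^-4 K/W
R_cellular glass = ln(60.6/30.6)/(2π×0.0383×16.3) = 0.1742 K/W
R_polyurethane foam = ln(115.6/60.6)/(2π×0.0308×16.3) = 0.2047 K/W
R_total = 0.3794 K/W
Q = ΔT/R_total = 219/0.3794
Q = 577 W
T_interface = T_inner + Q·ΣR(inner→interface) = 80 + 577×0.1747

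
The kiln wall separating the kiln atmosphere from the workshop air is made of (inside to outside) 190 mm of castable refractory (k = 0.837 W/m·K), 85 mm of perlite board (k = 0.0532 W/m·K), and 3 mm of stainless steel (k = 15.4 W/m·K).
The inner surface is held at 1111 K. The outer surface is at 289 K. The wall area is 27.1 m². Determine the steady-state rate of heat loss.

Using the resistance-network approach (series):
R_castable refractory = L/(kA) = 0.19/(0.837×27.1) = 0.008376 K/W
R_perlite board = L/(kA) = 0.085/(0.0532×27.1) = 0.05896 K/W
R_stainless steel = L/(kA) = 0.003/(15.4×27.1) = 7.188×10^-6 K/W
R_total = 0.06734 K/W
Q = ΔT / R_total = 822 / 0.06734

Q ≈ 12200 W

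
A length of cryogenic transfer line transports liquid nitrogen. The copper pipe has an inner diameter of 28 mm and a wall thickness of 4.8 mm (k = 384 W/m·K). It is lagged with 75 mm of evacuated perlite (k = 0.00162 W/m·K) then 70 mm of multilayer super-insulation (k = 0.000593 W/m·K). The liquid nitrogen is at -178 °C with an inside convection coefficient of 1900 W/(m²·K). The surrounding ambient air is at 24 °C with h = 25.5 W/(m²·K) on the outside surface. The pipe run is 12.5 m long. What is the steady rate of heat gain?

Q ≈ 8.21 W

Cylindrical conduction, so R = ln(r₂/r₁)/(2πkL) per layer, in series:
R_inner film = 1/(h_i·2πr₁L) = 1/(1900×2π×0.014×12.5) = 4.787×10^-4 K/W
R_copper pipe wall = ln(18.8/14)/(2π×384×12.5) = 9.775×10^-6 K/W
R_evacuated perlite = ln(93.8/18.8)/(2π×0.00162×12.5) = 12.63 K/W
R_multilayer super-insulation = ln(163.8/93.8)/(2π×0.000593×12.5) = 11.97 K/W
R_outer film = 1/(h_o·2πr_oL) = 1/(25.5×2π×0.1638×12.5) = 0.003048 K/W
R_total = 24.61 K/W
Q = ΔT/R_total = 202/24.61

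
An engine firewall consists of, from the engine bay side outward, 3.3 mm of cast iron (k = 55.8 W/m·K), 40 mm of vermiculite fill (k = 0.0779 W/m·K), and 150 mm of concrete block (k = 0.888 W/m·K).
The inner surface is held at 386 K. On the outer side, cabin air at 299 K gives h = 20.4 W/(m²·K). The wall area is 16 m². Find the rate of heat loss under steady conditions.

Q ≈ 1900 W

Model the wall as resistances in series:
R_cast iron = L/(kA) = 0.0033/(55.8×16) = 3.696×10^-6 K/W
R_vermiculite fill = L/(kA) = 0.04/(0.0779×16) = 0.03209 K/W
R_concrete block = L/(kA) = 0.15/(0.888×16) = 0.01056 K/W
R_outer film = 1/(h_o·A) = 1/(20.4×16) = 0.003064 K/W
R_total = 0.04572 K/W
Q = ΔT / R_total = 87 / 0.04572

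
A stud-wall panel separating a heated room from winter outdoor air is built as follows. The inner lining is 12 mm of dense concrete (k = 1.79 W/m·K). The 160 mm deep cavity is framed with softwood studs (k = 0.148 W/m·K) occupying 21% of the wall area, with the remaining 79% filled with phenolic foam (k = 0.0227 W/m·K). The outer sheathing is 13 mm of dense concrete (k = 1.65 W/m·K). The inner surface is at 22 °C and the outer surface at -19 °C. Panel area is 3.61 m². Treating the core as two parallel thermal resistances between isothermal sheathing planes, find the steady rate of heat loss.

Sheathing layers in series; stud and cavity paths in parallel between them.
R_inner = 0.012/(1.79×3.61) = 0.001857 K/W
R_stud  = 0.16/(0.148×0.21×3.61) = 1.426 K/W
R_cav   = 0.16/(0.0227×0.79×3.61) = 2.471 K/W
1/R_core = 1/R_stud + 1/R_cav → R_core = 0.9043 K/W
R_outer = 0.013/(1.65×3.61) = 0.002182 K/W
R_total = 0.9083 K/W
Q = ΔT/R_total = 41/0.9083

Q ≈ 45.1 W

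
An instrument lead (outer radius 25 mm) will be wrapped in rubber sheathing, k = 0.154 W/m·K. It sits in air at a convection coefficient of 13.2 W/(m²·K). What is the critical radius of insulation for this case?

For a cylinder r_cr = k/h = 0.154/13.2
r_cr = 11.7 mm; since the bare radius (25 mm) is above r_cr, any added insulation will reduce heat loss.

r_cr ≈ 11.7 mm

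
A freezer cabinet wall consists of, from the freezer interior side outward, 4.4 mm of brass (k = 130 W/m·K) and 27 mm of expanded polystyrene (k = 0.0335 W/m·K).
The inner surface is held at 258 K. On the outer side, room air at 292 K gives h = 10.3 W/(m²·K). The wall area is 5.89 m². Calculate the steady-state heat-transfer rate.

Q ≈ 222 W

Using the resistance-network approach (series):
R_brass = L/(kA) = 0.0044/(130×5.89) = 5.746×10^-6 K/W
R_expanded polystyrene = L/(kA) = 0.027/(0.0335×5.89) = 0.1368 K/W
R_outer film = 1/(h_o·A) = 1/(10.3×5.89) = 0.01648 K/W
R_total = 0.1533 K/W
Q = ΔT / R_total = 34 / 0.1533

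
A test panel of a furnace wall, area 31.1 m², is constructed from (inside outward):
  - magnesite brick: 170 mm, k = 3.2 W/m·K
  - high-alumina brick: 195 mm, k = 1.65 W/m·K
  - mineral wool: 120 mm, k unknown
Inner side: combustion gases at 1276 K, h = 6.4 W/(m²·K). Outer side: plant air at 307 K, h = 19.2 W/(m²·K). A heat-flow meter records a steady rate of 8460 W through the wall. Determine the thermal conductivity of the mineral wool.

Treating each layer as a thermal resistance in series:
R_inner film = 1/(h_i·A) = 1/(6.4×31.1) = 0.005024 K/W
R_magnesite brick = L/(kA) = 0.17/(3.2×31.1) = 0.001708 K/W
R_high-alumina brick = L/(kA) = 0.195/(1.65×31.1) = 0.0038 K/W
R_outer film = 1/(h_o·A) = 1/(19.2×31.1) = 0.001675 K/W
Sum of known resistances R_other = 0.01221 K/W
Total R = ΔT/Q = 969/8460 = 0.1145 K/W
R_mineral wool = R_total − R_other = 0.1023 K/W
k = L/(R·A) = 0.12/(0.1023×31.1)

k ≈ 0.0377 W/(m·K)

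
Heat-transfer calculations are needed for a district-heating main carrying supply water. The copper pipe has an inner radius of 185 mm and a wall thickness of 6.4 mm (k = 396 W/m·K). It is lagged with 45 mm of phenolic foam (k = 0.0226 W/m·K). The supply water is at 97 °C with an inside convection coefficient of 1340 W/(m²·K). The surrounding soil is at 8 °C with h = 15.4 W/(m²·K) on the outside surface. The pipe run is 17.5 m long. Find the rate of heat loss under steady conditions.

Radial resistances (cylindrical: R_cond = ln(r_o/r_i)/(2πkL), R_conv = 1/(h·2πrL)):
R_inner film = 1/(h_i·2πr₁L) = 1/(1340×2π×0.185×17.5) = 3.669×10^-5 K/W
R_copper pipe wall = ln(191.4/185)/(2π×396×17.5) = 7.811×10^-7 K/W
R_phenolic foam = ln(236.4/191.4)/(2π×0.0226×17.5) = 0.08497 K/W
R_outer film = 1/(h_o·2πr_oL) = 1/(15.4×2π×0.2364×17.5) = 0.002498 K/W
R_total = 0.08751 K/W
Q = ΔT/R_total = 89/0.08751

Q ≈ 1020 W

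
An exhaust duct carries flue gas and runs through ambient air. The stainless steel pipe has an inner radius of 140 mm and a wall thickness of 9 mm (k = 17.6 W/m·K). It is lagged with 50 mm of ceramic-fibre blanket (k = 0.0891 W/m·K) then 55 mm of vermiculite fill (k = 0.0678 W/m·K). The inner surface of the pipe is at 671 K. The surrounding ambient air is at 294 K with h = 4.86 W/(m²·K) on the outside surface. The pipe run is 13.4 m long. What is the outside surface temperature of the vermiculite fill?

T ≈ 334 K

Per-layer cylindrical resistances, series-summed:
R_stainless steel pipe wall = ln(149/140)/(2π×17.6×13.4) = 4.205×10^-5 K/W
R_ceramic-fibre blanket = ln(199/149)/(2π×0.0891×13.4) = 0.03857 K/W
R_vermiculite fill = ln(254/199)/(2π×0.0678×13.4) = 0.04275 K/W
R_outer film = 1/(h_o·2πr_oL) = 1/(4.86×2π×0.254×13.4) = 0.009622 K/W
R_total = 0.09098 K/W
Q = ΔT/R_total = 377/0.09098
Q = 4140 W
T_interface = T_inner − Q·ΣR(inner→interface) = 671 − 4140×0.08136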